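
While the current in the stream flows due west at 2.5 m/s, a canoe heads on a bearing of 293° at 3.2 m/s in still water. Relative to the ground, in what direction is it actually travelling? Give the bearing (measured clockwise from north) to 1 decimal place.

282.9°

Taking east as x and north as y: velocity relative to the water = (-2.946, 1.250) m/s; the water relative to ground = (-2.500, 0.000) m/s.
Velocity relative to ground = (-2.946, 1.250) + (-2.500, 0.000) = (-5.446, 1.250) m/s.
Bearing = atan2(-5.45, 1.25) = 282.93° clockwise from north.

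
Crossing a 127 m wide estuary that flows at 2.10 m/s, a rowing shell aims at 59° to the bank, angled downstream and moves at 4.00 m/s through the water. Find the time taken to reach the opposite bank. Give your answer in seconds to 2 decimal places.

The component of the rowing shell's velocity perpendicular to the bank is 4.00 × sin 59° = 3.429 m/s.
The current is parallel to the bank, so it does not affect the crossing time.
Time = 127 / 3.429 = 37.041 s.

37.04 s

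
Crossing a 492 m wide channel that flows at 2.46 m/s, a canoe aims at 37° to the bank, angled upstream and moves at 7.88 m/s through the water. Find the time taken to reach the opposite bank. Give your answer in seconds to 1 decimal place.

103.7 s

The component of the canoe's velocity perpendicular to the bank is 7.88 × sin 37° = 4.742 m/s.
The flow acts along the bank and has no component across it.
Time = 492 / 4.742 = 103.747 s.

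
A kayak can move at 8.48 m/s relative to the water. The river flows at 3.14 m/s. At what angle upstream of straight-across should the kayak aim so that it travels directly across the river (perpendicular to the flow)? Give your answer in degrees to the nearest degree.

To cancel the current, the upstream component of the kayak's velocity must equal the flow: 8.48 sin θ = 3.14.
sin θ = 3.14 / 8.48 = 0.3703.
θ = arcsin(0.3703) = 21.733°.

22°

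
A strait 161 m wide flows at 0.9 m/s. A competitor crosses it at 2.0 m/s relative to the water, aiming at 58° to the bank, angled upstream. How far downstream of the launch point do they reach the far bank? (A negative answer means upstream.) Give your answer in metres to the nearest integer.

-15 m

Perpendicular speed = 1.696 m/s; crossing time = 161 / 1.696 = 94.924 s.
Net downstream speed = -0.160 m/s.
Drift = -0.160 × 94.924 = -15.172 m (upstream).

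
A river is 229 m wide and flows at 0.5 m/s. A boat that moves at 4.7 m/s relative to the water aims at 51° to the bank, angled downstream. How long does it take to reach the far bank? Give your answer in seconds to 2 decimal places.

The component of the boat's velocity perpendicular to the bank is 4.7 × sin 51° = 3.653 m/s.
Only the cross-stream component determines the crossing time; the current contributes nothing perpendicular to the bank.
Time = 229 / 3.653 = 62.695 s.

62.70 s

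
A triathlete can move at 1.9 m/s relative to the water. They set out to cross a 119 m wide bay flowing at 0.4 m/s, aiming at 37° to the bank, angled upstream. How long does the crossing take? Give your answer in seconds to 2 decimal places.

The component of the triathlete's velocity perpendicular to the bank is 1.9 × sin 37° = 1.143 m/s.
The flow acts along the bank and has no component across it.
Time = 119 / 1.143 = 104.071 s.

104.07 s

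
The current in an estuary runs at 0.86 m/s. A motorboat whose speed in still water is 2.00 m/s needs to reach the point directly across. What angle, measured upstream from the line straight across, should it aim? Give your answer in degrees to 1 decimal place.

25.5°

To cancel the current, the upstream component of the motorboat's velocity must equal the flow: 2.00 sin θ = 0.86.
sin θ = 0.86 / 2.00 = 0.4300.
θ = arcsin(0.4300) = 25.468°.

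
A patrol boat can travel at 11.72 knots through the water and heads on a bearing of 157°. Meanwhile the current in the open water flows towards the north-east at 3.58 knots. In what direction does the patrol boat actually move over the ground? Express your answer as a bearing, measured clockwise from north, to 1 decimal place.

Taking east as x and north as y: velocity relative to the water = (4.579, -10.788) knots; the water relative to ground = (2.531, 2.531) knots.
Velocity relative to ground = (4.579, -10.788) + (2.531, 2.531) = (7.111, -8.257) knots.
Bearing = atan2(7.11, -8.26) = 139.27° clockwise from north.

139.3°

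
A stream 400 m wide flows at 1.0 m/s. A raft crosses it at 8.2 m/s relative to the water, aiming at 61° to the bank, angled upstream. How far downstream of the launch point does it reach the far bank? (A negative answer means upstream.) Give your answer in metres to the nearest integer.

Perpendicular speed = 7.172 m/s; crossing time = 400 / 7.172 = 55.773 s.
Net downstream speed = -2.975 m/s.
Drift = -2.975 × 55.773 = -165.950 m (upstream).

-166 m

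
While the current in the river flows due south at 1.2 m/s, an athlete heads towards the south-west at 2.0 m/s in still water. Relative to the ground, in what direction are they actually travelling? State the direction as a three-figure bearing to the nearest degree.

208°

Taking east as x and north as y: velocity relative to the water = (-1.414, -1.414) m/s; the water relative to ground = (0.000, -1.200) m/s.
Velocity relative to ground = (-1.414, -1.414) + (0.000, -1.200) = (-1.414, -2.614) m/s.
Bearing = atan2(-1.41, -2.61) = 208.41° clockwise from north.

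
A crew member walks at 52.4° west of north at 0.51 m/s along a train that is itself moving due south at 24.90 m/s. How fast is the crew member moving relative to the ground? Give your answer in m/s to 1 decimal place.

Taking east as x and north as y: train velocity = (0.000, -24.900) m/s; crew member velocity relative to train = (-0.404, 0.311) m/s.
Velocity relative to ground = (0.000, -24.900) + (-0.404, 0.311) = (-0.404, -24.589) m/s.
Speed = |(-0.404, -24.589)| = 24.592 m/s.

24.6 m/s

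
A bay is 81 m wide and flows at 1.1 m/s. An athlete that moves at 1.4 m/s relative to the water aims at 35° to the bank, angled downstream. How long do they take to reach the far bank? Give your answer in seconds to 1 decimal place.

100.9 s

The component of the athlete's velocity perpendicular to the bank is 1.4 × sin 35° = 0.803 m/s.
The flow acts along the bank and has no component across it.
Time = 81 / 0.803 = 100.871 s.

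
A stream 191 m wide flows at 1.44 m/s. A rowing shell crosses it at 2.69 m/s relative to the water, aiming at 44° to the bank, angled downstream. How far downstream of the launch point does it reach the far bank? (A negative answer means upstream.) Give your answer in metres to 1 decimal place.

345.0 m

Perpendicular speed = 1.869 m/s; crossing time = 191 / 1.869 = 102.214 s.
Net downstream speed = 3.375 m/s.
Drift = 3.375 × 102.214 = 344.974 m (downstream).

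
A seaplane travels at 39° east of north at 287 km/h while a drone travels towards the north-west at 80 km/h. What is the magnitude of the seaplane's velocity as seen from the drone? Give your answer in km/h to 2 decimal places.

Taking east as x and north as y: seaplane velocity = (180.615, 223.041) km/h; drone velocity = (-56.569, 56.569) km/h.
Velocity of seaplane relative to drone = (180.615, 223.041) − (-56.569, 56.569) = (237.183, 166.472) km/h.
Magnitude = |(237.183, 166.472)| = 289.774 km/h.

289.77 km/h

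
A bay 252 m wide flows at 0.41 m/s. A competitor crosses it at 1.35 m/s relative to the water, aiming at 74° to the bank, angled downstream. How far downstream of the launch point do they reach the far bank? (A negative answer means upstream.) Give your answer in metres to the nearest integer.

152 m

Perpendicular speed = 1.298 m/s; crossing time = 252 / 1.298 = 194.189 s.
Net downstream speed = 0.782 m/s.
Drift = 0.782 × 194.189 = 151.877 m (downstream).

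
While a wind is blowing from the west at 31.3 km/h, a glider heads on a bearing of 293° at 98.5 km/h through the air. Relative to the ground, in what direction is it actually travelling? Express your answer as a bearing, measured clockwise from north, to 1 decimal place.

Taking east as x and north as y: velocity relative to the air = (-90.670, 38.487) km/h; the air relative to ground = (31.300, 0.000) km/h.
Velocity relative to ground = (-90.670, 38.487) + (31.300, 0.000) = (-59.370, 38.487) km/h.
Bearing = atan2(-59.37, 38.49) = 302.95° clockwise from north.

303.0°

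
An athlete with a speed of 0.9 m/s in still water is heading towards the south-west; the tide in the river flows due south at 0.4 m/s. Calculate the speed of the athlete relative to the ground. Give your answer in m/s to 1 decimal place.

Taking east as x and north as y: velocity relative to the water = (-0.636, -0.636) m/s; the water relative to ground = (0.000, -0.400) m/s.
Velocity relative to ground = (-0.636, -0.636) + (0.000, -0.400) = (-0.636, -1.036) m/s.
Speed = |(-0.636, -1.036)| = 1.216 m/s.

1.2 m/s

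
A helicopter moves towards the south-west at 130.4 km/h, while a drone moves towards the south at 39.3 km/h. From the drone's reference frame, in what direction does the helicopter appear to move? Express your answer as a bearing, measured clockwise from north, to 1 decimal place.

240.2°

Taking east as x and north as y: helicopter velocity = (-92.207, -92.207) km/h; drone velocity = (0.000, -39.300) km/h.
Velocity of helicopter relative to drone = (-92.207, -92.207) − (0.000, -39.300) = (-92.207, -52.907) km/h.
Bearing = atan2(-92.21, -52.91) = 240.15° clockwise from north.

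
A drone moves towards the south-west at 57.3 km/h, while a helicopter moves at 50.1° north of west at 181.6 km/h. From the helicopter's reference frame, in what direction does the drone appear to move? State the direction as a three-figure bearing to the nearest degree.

157°

Taking east as x and north as y: drone velocity = (-40.517, -40.517) km/h; helicopter velocity = (-116.487, 139.317) km/h.
Velocity of drone relative to helicopter = (-40.517, -40.517) − (-116.487, 139.317) = (75.970, -179.834) km/h.
Bearing = atan2(75.97, -179.83) = 157.10° clockwise from north.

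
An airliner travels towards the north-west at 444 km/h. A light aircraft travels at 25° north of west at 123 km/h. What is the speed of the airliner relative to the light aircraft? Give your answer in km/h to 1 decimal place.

Taking east as x and north as y: airliner velocity = (-313.955, 313.955) km/h; light aircraft velocity = (-111.476, 51.982) km/h.
Velocity of airliner relative to light aircraft = (-313.955, 313.955) − (-111.476, 51.982) = (-202.480, 261.973) km/h.
Magnitude = |(-202.480, 261.973)| = 331.101 km/h.

331.1 km/h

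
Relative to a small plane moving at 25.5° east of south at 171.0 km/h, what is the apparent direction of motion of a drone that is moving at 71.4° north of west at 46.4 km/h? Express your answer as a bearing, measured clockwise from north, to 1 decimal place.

336.0°

Taking east as x and north as y: drone velocity = (-14.800, 43.976) km/h; small plane velocity = (73.617, -154.342) km/h.
Velocity of drone relative to small plane = (-14.800, 43.976) − (73.617, -154.342) = (-88.417, 198.319) km/h.
Bearing = atan2(-88.42, 198.32) = 335.97° clockwise from north.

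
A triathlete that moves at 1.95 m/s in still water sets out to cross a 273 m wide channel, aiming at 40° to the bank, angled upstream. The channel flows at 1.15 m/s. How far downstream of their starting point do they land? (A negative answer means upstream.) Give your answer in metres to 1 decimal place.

-74.9 m

Perpendicular speed = 1.253 m/s; crossing time = 273 / 1.253 = 217.801 s.
Net downstream speed = -0.344 m/s.
Drift = -0.344 × 217.801 = -74.877 m (upstream).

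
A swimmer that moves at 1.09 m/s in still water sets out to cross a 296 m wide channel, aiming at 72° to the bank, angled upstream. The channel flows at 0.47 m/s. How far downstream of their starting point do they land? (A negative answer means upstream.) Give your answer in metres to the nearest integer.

38 m

Perpendicular speed = 1.037 m/s; crossing time = 296 / 1.037 = 285.535 s.
Net downstream speed = 0.133 m/s.
Drift = 0.133 × 285.535 = 38.025 m (downstream).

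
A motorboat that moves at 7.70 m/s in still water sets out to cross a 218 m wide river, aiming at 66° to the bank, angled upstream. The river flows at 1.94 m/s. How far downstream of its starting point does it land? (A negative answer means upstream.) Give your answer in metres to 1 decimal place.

-36.9 m

Perpendicular speed = 7.034 m/s; crossing time = 218 / 7.034 = 30.991 s.
Net downstream speed = -1.192 m/s.
Drift = -1.192 × 30.991 = -36.937 m (upstream).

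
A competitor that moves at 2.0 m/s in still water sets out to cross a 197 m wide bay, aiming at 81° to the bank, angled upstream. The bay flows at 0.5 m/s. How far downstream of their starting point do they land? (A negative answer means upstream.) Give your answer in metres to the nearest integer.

Perpendicular speed = 1.975 m/s; crossing time = 197 / 1.975 = 99.728 s.
Net downstream speed = 0.187 m/s.
Drift = 0.187 × 99.728 = 18.662 m (downstream).

19 m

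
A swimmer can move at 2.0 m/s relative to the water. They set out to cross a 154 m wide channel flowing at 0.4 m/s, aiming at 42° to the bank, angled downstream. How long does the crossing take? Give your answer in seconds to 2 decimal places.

115.07 s

The component of the swimmer's velocity perpendicular to the bank is 2.0 × sin 42° = 1.338 m/s.
The flow acts along the bank and has no component across it.
Time = 154 / 1.338 = 115.075 s.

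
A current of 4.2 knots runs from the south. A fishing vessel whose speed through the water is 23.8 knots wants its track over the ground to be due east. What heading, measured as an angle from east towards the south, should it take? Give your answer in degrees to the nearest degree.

The current pushes perpendicular to the desired track; the heading must have a component into the current equal to 4.2 knots: 23.8 sin θ = 4.2.
sin θ = 0.1765, so θ = 10.164°.

10°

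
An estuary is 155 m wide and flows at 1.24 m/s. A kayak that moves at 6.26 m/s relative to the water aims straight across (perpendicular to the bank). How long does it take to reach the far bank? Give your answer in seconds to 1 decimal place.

24.8 s

The component of the kayak's velocity perpendicular to the bank is 6.26 m/s.
Only the cross-stream component determines the crossing time; the current contributes nothing perpendicular to the bank.
Time = 155 / 6.260 = 24.760 s.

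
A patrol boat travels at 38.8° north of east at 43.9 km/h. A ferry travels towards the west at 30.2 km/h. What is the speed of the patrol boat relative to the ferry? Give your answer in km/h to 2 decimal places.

70.04 km/h

Taking east as x and north as y: patrol boat velocity = (34.213, 27.508) km/h; ferry velocity = (-30.200, 0.000) km/h.
Velocity of patrol boat relative to ferry = (34.213, 27.508) − (-30.200, 0.000) = (64.413, 27.508) km/h.
Magnitude = |(64.413, 27.508)| = 70.041 km/h.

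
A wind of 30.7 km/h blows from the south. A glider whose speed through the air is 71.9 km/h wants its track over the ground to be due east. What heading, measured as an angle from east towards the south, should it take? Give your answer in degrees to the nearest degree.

25°

The wind pushes perpendicular to the desired track; the heading must have a component into the wind equal to 30.7 km/h: 71.9 sin θ = 30.7.
sin θ = 0.4270, so θ = 25.276°.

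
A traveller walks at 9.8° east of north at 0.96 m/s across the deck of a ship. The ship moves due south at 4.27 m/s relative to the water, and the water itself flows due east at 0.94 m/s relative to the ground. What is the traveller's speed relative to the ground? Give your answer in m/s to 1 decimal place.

In east/north components (m/s): traveller relative to ship = (0.163, 0.946); ship relative to water = (0.000, -4.270); water relative to ground = (0.940, 0.000).
Sum = (1.103, -3.324) m/s.
Speed = |(1.103, -3.324)| = 3.502 m/s.

3.5 m/s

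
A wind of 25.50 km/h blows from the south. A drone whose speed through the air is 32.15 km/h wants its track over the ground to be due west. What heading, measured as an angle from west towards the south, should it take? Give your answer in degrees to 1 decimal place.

52.5°

The wind pushes perpendicular to the desired track; the heading must have a component into the wind equal to 25.50 km/h: 32.15 sin θ = 25.50.
sin θ = 0.7932, so θ = 52.482°.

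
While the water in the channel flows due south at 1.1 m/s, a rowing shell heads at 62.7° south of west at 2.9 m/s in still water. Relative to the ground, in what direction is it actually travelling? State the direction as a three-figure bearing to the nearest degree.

200°

Taking east as x and north as y: velocity relative to the water = (-1.330, -2.577) m/s; the water relative to ground = (0.000, -1.100) m/s.
Velocity relative to ground = (-1.330, -2.577) + (0.000, -1.100) = (-1.330, -3.677) m/s.
Bearing = atan2(-1.33, -3.68) = 199.89° clockwise from north.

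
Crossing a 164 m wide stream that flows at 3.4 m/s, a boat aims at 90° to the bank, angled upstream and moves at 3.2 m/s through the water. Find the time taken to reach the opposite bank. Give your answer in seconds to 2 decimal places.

The component of the boat's velocity perpendicular to the bank is 3.2 m/s.
The flow acts along the bank and has no component across it.
Time = 164 / 3.200 = 51.250 s.

51.25 s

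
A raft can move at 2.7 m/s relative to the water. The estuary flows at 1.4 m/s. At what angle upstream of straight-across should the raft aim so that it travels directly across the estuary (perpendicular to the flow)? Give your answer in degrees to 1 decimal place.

31.2°

To cancel the current, the upstream component of the raft's velocity must equal the flow: 2.7 sin θ = 1.4.
sin θ = 1.4 / 2.7 = 0.5185.
θ = arcsin(0.5185) = 31.233°.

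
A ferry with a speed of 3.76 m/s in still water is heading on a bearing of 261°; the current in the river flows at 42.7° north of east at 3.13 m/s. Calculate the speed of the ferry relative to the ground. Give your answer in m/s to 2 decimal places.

2.09 m/s

Taking east as x and north as y: velocity relative to the water = (-3.714, -0.588) m/s; the water relative to ground = (2.300, 2.123) m/s.
Velocity relative to ground = (-3.714, -0.588) + (2.300, 2.123) = (-1.413, 1.534) m/s.
Speed = |(-1.413, 1.534)| = 2.086 m/s.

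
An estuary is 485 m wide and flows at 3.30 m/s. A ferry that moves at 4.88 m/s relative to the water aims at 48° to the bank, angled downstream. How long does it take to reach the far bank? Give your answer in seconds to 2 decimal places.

133.74 s

The component of the ferry's velocity perpendicular to the bank is 4.88 × sin 48° = 3.627 m/s.
Only the cross-stream component determines the crossing time; the current contributes nothing perpendicular to the bank.
Time = 485 / 3.627 = 133.736 s.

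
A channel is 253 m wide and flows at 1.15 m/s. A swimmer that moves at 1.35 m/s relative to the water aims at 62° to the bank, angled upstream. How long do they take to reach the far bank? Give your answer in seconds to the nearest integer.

The component of the swimmer's velocity perpendicular to the bank is 1.35 × sin 62° = 1.192 m/s.
The flow acts along the bank and has no component across it.
Time = 253 / 1.192 = 212.252 s.

212 s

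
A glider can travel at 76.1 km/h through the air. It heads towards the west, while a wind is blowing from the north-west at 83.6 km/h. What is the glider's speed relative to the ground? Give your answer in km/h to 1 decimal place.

61.5 km/h

Taking east as x and north as y: velocity relative to the air = (-76.100, 0.000) km/h; the air relative to ground = (59.114, -59.114) km/h.
Velocity relative to ground = (-76.100, 0.000) + (59.114, -59.114) = (-16.986, -59.114) km/h.
Speed = |(-16.986, -59.114)| = 61.506 km/h.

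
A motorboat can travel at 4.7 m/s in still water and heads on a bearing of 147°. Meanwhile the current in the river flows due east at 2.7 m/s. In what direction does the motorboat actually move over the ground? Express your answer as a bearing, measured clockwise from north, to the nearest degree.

127°

Taking east as x and north as y: velocity relative to the water = (2.560, -3.942) m/s; the water relative to ground = (2.700, 0.000) m/s.
Velocity relative to ground = (2.560, -3.942) + (2.700, 0.000) = (5.260, -3.942) m/s.
Bearing = atan2(5.26, -3.94) = 126.85° clockwise from north.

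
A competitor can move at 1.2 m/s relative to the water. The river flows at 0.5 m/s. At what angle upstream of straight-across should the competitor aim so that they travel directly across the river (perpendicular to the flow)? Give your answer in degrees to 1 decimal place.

24.6°

To cancel the current, the upstream component of the competitor's velocity must equal the flow: 1.2 sin θ = 0.5.
sin θ = 0.5 / 1.2 = 0.4167.
θ = arcsin(0.4167) = 24.624°.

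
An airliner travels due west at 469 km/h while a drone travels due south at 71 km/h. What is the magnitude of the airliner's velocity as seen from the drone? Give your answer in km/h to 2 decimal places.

Taking east as x and north as y: airliner velocity = (-469.000, 0.000) km/h; drone velocity = (0.000, -71.000) km/h.
Velocity of airliner relative to drone = (-469.000, 0.000) − (0.000, -71.000) = (-469.000, 71.000) km/h.
Magnitude = |(-469.000, 71.000)| = 474.344 km/h.

474.34 km/h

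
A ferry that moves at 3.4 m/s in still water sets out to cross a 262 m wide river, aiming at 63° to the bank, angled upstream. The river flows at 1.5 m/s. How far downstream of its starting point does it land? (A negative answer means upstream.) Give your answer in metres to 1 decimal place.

Perpendicular speed = 3.029 m/s; crossing time = 262 / 3.029 = 86.485 s.
Net downstream speed = -0.044 m/s.
Drift = -0.044 × 86.485 = -3.768 m (upstream).

-3.8 m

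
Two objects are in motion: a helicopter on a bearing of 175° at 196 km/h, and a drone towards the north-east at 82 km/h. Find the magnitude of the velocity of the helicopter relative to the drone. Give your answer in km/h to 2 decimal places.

Taking east as x and north as y: helicopter velocity = (17.083, -195.254) km/h; drone velocity = (57.983, 57.983) km/h.
Velocity of helicopter relative to drone = (17.083, -195.254) − (57.983, 57.983) = (-40.900, -253.237) km/h.
Magnitude = |(-40.900, -253.237)| = 256.519 km/h.

256.52 km/h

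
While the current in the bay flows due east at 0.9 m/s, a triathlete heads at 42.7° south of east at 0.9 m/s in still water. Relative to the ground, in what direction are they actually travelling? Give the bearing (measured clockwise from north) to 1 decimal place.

Taking east as x and north as y: velocity relative to the water = (0.661, -0.610) m/s; the water relative to ground = (0.900, 0.000) m/s.
Velocity relative to ground = (0.661, -0.610) + (0.900, 0.000) = (1.561, -0.610) m/s.
Bearing = atan2(1.56, -0.61) = 111.35° clockwise from north.

111.3°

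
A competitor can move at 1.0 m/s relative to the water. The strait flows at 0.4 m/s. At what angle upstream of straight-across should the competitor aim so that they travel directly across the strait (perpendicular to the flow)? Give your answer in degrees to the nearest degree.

24°

To cancel the current, the upstream component of the competitor's velocity must equal the flow: 1.0 sin θ = 0.4.
sin θ = 0.4 / 1.0 = 0.4000.
θ = arcsin(0.4000) = 23.578°.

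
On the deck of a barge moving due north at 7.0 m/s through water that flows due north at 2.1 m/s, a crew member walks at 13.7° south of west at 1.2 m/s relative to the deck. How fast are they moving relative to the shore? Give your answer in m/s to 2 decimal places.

8.89 m/s

In east/north components (m/s): crew member relative to barge = (-1.166, -0.284); barge relative to water = (0.000, 7.000); water relative to ground = (0.000, 2.100).
Sum = (-1.166, 8.816) m/s.
Speed = |(-1.166, 8.816)| = 8.893 m/s.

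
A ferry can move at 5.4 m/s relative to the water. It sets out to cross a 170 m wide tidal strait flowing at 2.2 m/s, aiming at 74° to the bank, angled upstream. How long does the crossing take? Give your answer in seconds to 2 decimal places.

32.75 s

The component of the ferry's velocity perpendicular to the bank is 5.4 × sin 74° = 5.191 m/s.
Only the cross-stream component determines the crossing time; the current contributes nothing perpendicular to the bank.
Time = 170 / 5.191 = 32.750 s.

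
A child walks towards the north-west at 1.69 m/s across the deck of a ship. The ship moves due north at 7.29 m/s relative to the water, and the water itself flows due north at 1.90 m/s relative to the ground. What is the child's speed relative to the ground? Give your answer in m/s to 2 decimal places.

10.45 m/s

In east/north components (m/s): child relative to ship = (-1.195, 1.195); ship relative to water = (0.000, 7.290); water relative to ground = (0.000, 1.900).
Sum = (-1.195, 10.385) m/s.
Speed = |(-1.195, 10.385)| = 10.454 m/s.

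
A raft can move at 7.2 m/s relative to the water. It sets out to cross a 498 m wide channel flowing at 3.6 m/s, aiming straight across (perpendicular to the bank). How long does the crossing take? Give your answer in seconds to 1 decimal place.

69.2 s

The component of the raft's velocity perpendicular to the bank is 7.2 m/s.
Only the cross-stream component determines the crossing time; the current contributes nothing perpendicular to the bank.
Time = 498 / 7.200 = 69.167 s.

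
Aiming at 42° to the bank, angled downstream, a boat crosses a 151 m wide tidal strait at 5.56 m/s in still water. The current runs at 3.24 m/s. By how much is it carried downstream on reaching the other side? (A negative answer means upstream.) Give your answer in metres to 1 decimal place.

Perpendicular speed = 3.720 m/s; crossing time = 151 / 3.720 = 40.587 s.
Net downstream speed = 7.372 m/s.
Drift = 7.372 × 40.587 = 299.206 m (downstream).

299.2 m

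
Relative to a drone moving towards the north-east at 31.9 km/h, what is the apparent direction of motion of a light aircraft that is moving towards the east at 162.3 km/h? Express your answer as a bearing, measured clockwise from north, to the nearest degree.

Taking east as x and north as y: light aircraft velocity = (162.300, 0.000) km/h; drone velocity = (22.557, 22.557) km/h.
Velocity of light aircraft relative to drone = (162.300, 0.000) − (22.557, 22.557) = (139.743, -22.557) km/h.
Bearing = atan2(139.74, -22.56) = 99.17° clockwise from north.

099°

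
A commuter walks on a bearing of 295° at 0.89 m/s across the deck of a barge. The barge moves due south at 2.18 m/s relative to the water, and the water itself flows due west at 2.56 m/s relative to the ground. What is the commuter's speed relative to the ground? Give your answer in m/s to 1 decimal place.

In east/north components (m/s): commuter relative to barge = (-0.807, 0.376); barge relative to water = (0.000, -2.180); water relative to ground = (-2.560, 0.000).
Sum = (-3.367, -1.804) m/s.
Speed = |(-3.367, -1.804)| = 3.819 m/s.

3.8 m/s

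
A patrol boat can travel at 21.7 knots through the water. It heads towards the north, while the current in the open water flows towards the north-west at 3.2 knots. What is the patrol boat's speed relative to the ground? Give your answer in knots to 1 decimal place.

Taking east as x and north as y: velocity relative to the water = (0.000, 21.700) knots; the water relative to ground = (-2.263, 2.263) knots.
Velocity relative to ground = (0.000, 21.700) + (-2.263, 2.263) = (-2.263, 23.963) knots.
Speed = |(-2.263, 23.963)| = 24.069 knots.

24.1 knots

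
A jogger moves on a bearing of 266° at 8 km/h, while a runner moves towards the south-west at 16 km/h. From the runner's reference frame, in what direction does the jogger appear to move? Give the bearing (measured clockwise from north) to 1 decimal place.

017.2°

Taking east as x and north as y: jogger velocity = (-7.981, -0.558) km/h; runner velocity = (-11.314, -11.314) km/h.
Velocity of jogger relative to runner = (-7.981, -0.558) − (-11.314, -11.314) = (3.333, 10.756) km/h.
Bearing = atan2(3.33, 10.76) = 17.22° clockwise from north.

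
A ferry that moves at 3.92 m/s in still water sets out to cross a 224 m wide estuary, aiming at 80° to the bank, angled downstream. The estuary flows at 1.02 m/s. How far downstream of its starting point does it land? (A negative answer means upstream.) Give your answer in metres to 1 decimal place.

Perpendicular speed = 3.860 m/s; crossing time = 224 / 3.860 = 58.024 s.
Net downstream speed = 1.701 m/s.
Drift = 1.701 × 58.024 = 98.682 m (downstream).

98.7 m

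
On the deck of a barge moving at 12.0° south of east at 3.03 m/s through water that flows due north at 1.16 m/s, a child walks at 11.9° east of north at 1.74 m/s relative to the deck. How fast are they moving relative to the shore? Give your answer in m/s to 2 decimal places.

In east/north components (m/s): child relative to barge = (0.359, 1.703); barge relative to water = (2.964, -0.630); water relative to ground = (0.000, 1.160).
Sum = (3.323, 2.233) m/s.
Speed = |(3.323, 2.233)| = 4.003 m/s.

4.00 m/s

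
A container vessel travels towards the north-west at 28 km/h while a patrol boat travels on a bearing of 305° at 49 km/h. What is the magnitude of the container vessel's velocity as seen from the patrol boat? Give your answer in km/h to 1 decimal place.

Taking east as x and north as y: container vessel velocity = (-19.799, 19.799) km/h; patrol boat velocity = (-40.138, 28.105) km/h.
Velocity of container vessel relative to patrol boat = (-19.799, 19.799) − (-40.138, 28.105) = (20.339, -8.306) km/h.
Magnitude = |(20.339, -8.306)| = 21.970 km/h.

22.0 km/h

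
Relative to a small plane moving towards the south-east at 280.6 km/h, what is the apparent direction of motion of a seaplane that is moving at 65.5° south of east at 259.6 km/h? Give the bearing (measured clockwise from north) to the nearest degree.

247°

Taking east as x and north as y: seaplane velocity = (107.654, -236.226) km/h; small plane velocity = (198.414, -198.414) km/h.
Velocity of seaplane relative to small plane = (107.654, -236.226) − (198.414, -198.414) = (-90.760, -37.812) km/h.
Bearing = atan2(-90.76, -37.81) = 247.38° clockwise from north.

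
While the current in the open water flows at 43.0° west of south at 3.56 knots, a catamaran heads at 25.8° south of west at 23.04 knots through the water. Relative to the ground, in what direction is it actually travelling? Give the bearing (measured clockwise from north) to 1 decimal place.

241.4°

Taking east as x and north as y: velocity relative to the water = (-20.743, -10.028) knots; the water relative to ground = (-2.428, -2.604) knots.
Velocity relative to ground = (-20.743, -10.028) + (-2.428, -2.604) = (-23.171, -12.631) knots.
Bearing = atan2(-23.17, -12.63) = 241.40° clockwise from north.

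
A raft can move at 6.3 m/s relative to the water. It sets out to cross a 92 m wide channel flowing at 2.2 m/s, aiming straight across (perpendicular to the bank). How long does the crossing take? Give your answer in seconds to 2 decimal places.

14.60 s

The component of the raft's velocity perpendicular to the bank is 6.3 m/s.
The current is parallel to the bank, so it does not affect the crossing time.
Time = 92 / 6.300 = 14.603 s.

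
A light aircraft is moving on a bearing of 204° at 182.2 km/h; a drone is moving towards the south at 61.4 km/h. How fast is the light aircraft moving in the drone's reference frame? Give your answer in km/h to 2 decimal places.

Taking east as x and north as y: light aircraft velocity = (-74.107, -166.448) km/h; drone velocity = (0.000, -61.400) km/h.
Velocity of light aircraft relative to drone = (-74.107, -166.448) − (0.000, -61.400) = (-74.107, -105.048) km/h.
Magnitude = |(-74.107, -105.048)| = 128.557 km/h.

128.56 km/h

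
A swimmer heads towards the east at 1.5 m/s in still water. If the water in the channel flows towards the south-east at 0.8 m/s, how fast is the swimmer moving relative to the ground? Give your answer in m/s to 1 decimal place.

2.1 m/s

Taking east as x and north as y: velocity relative to the water = (1.500, 0.000) m/s; the water relative to ground = (0.566, -0.566) m/s.
Velocity relative to ground = (1.500, 0.000) + (0.566, -0.566) = (2.066, -0.566) m/s.
Speed = |(2.066, -0.566)| = 2.142 m/s.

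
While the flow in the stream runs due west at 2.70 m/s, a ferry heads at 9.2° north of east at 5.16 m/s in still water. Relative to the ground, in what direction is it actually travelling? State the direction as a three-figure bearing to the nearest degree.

Taking east as x and north as y: velocity relative to the water = (5.094, 0.825) m/s; the water relative to ground = (-2.700, 0.000) m/s.
Velocity relative to ground = (5.094, 0.825) + (-2.700, 0.000) = (2.394, 0.825) m/s.
Bearing = atan2(2.39, 0.82) = 70.98° clockwise from north.

071°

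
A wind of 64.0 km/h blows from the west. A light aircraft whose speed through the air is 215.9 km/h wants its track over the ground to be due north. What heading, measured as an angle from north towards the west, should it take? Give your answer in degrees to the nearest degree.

The wind pushes perpendicular to the desired track; the heading must have a component into the wind equal to 64.0 km/h: 215.9 sin θ = 64.0.
sin θ = 0.2964, so θ = 17.244°.

17°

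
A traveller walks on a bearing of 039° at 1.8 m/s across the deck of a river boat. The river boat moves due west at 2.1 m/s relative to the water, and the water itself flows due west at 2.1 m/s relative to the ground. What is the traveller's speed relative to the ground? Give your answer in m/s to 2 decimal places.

In east/north components (m/s): traveller relative to river boat = (1.133, 1.399); river boat relative to water = (-2.100, 0.000); water relative to ground = (-2.100, 0.000).
Sum = (-3.067, 1.399) m/s.
Speed = |(-3.067, 1.399)| = 3.371 m/s.

3.37 m/s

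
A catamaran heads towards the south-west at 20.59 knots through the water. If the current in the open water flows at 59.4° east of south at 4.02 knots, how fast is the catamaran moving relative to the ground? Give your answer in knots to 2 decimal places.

19.97 knots

Taking east as x and north as y: velocity relative to the water = (-14.559, -14.559) knots; the water relative to ground = (3.460, -2.046) knots.
Velocity relative to ground = (-14.559, -14.559) + (3.460, -2.046) = (-11.099, -16.606) knots.
Speed = |(-11.099, -16.606)| = 19.973 knots.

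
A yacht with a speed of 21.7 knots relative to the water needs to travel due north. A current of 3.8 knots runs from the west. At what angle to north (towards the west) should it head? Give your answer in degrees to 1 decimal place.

The current pushes perpendicular to the desired track; the heading must have a component into the current equal to 3.8 knots: 21.7 sin θ = 3.8.
sin θ = 0.1751, so θ = 10.085°.

10.1°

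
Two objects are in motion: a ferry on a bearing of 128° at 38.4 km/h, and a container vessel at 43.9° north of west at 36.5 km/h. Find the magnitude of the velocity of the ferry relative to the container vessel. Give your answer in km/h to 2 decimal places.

74.80 km/h

Taking east as x and north as y: ferry velocity = (30.260, -23.641) km/h; container vessel velocity = (-26.300, 25.309) km/h.
Velocity of ferry relative to container vessel = (30.260, -23.641) − (-26.300, 25.309) = (56.560, -48.951) km/h.
Magnitude = |(56.560, -48.951)| = 74.801 km/h.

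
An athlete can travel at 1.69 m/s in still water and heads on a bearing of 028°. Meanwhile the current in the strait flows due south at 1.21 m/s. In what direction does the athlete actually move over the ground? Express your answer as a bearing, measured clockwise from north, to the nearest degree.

Taking east as x and north as y: velocity relative to the water = (0.793, 1.492) m/s; the water relative to ground = (0.000, -1.210) m/s.
Velocity relative to ground = (0.793, 1.492) + (0.000, -1.210) = (0.793, 0.282) m/s.
Bearing = atan2(0.79, 0.28) = 70.42° clockwise from north.

070°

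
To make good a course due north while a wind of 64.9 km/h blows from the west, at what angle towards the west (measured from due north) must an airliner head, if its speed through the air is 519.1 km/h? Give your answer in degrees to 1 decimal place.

7.2°

The wind pushes perpendicular to the desired track; the heading must have a component into the wind equal to 64.9 km/h: 519.1 sin θ = 64.9.
sin θ = 0.1250, so θ = 7.182°.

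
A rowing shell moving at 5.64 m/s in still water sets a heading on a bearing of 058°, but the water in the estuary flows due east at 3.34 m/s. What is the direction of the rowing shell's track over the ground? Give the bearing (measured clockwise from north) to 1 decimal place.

069.8°

Taking east as x and north as y: velocity relative to the water = (4.783, 2.989) m/s; the water relative to ground = (3.340, 0.000) m/s.
Velocity relative to ground = (4.783, 2.989) + (3.340, 0.000) = (8.123, 2.989) m/s.
Bearing = atan2(8.12, 2.99) = 69.80° clockwise from north.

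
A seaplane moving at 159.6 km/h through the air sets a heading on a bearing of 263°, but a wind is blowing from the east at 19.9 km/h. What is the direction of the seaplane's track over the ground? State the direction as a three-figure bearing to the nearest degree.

264°

Taking east as x and north as y: velocity relative to the air = (-158.410, -19.450) km/h; the air relative to ground = (-19.900, 0.000) km/h.
Velocity relative to ground = (-158.410, -19.450) + (-19.900, 0.000) = (-178.310, -19.450) km/h.
Bearing = atan2(-178.31, -19.45) = 263.77° clockwise from north.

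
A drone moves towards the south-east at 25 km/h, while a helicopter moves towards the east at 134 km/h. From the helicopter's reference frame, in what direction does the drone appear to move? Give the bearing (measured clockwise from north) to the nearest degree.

261°

Taking east as x and north as y: drone velocity = (17.678, -17.678) km/h; helicopter velocity = (134.000, 0.000) km/h.
Velocity of drone relative to helicopter = (17.678, -17.678) − (134.000, 0.000) = (-116.322, -17.678) km/h.
Bearing = atan2(-116.32, -17.68) = 261.36° clockwise from north.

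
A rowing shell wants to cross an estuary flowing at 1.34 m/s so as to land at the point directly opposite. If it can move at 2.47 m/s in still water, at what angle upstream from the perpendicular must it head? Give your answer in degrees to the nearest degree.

33°

To cancel the current, the upstream component of the rowing shell's velocity must equal the flow: 2.47 sin θ = 1.34.
sin θ = 1.34 / 2.47 = 0.5425.
θ = arcsin(0.5425) = 32.855°.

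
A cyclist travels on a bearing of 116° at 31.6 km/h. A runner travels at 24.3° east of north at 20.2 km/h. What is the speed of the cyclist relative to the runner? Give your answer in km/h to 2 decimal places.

Taking east as x and north as y: cyclist velocity = (28.402, -13.853) km/h; runner velocity = (8.313, 18.410) km/h.
Velocity of cyclist relative to runner = (28.402, -13.853) − (8.313, 18.410) = (20.089, -32.263) km/h.
Magnitude = |(20.089, -32.263)| = 38.006 km/h.

38.01 km/h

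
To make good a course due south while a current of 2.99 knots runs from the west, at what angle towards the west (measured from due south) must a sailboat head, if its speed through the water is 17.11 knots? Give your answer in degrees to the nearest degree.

The current pushes perpendicular to the desired track; the heading must have a component into the current equal to 2.99 knots: 17.11 sin θ = 2.99.
sin θ = 0.1748, so θ = 10.064°.

10°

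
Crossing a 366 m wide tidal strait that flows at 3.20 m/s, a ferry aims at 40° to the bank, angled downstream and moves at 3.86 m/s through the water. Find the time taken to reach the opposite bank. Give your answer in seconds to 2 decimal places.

The component of the ferry's velocity perpendicular to the bank is 3.86 × sin 40° = 2.481 m/s.
The flow acts along the bank and has no component across it.
Time = 366 / 2.481 = 147.512 s.

147.51 s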